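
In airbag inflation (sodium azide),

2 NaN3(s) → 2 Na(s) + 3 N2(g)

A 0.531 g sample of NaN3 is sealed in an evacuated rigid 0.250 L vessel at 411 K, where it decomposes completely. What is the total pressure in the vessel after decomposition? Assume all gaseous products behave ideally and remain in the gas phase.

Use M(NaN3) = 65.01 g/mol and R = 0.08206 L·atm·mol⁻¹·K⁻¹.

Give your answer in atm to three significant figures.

n(NaN3) = 0.531 / 65.01 = 0.008168 mol
n(gas produced) = (3/2) × 0.008168 = 0.01225 mol
P = nRT/V = 0.01225 × 0.08206 × 411 / 0.250 = 1.653 atm

1.65 atm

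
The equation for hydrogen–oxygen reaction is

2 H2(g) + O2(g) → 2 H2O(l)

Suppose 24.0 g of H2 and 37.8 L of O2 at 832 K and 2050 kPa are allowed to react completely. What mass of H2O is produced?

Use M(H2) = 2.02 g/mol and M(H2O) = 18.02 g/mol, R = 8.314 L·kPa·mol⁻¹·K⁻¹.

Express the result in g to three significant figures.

n(H2) = 24.0 / 2.02 = 11.88 mol
n(O2) = PV/RT = (2050 × 37.8) / (8.314 × 832) = 11.20 mol
For 11.88 mol H2, stoichiometry requires (1/2) × 11.88 = 5.940 mol O2; 11.20 mol is available, so H2 is limiting.
n(H2O) = (2/2) × 11.88 = 11.88 mol
m(H2O) = 11.88 × 18.02 = 214.1 g

214 g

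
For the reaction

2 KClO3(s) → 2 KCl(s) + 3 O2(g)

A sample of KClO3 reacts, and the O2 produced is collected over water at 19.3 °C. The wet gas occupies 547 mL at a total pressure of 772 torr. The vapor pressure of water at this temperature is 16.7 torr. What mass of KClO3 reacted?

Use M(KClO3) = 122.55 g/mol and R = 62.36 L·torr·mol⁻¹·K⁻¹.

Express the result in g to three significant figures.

P(O2) = 772 − 16.7 = 755.3 torr
n(O2) = PV/RT = (755.3 × 0.5470) / (62.36 × 292.45) = 0.02265 mol
n(KClO3) = (2/3) × 0.02265 = 0.01510 mol
m(KClO3) = 0.01510 × 122.55 = 1.851 g

1.85 g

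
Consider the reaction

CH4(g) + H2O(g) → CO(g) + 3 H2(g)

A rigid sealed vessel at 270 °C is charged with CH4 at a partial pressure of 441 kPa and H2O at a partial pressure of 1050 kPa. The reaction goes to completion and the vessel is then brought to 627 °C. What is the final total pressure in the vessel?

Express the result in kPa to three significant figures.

Because the vessel is rigid and T is held at 270 °C, work the stoichiometry in partial pressures (P_i = n_iRT/V).
P(H2O) required for 441 kPa of CH4 = (1/1) × 441 = 441.0 kPa; available 1050 kPa, so CH4 is limiting.
P(H2O) remaining = 1050 − (1/1) × 441 = 609.0 kPa
P(gaseous products) = (1+3)/1 × 441 = 1764 kPa
P_total at 270 °C = 609.0 + 1764 = 2373 kPa
Scaling to 627 °C: P = 2373 × 900.15/543.15 = 3933 kPa

3930 kPa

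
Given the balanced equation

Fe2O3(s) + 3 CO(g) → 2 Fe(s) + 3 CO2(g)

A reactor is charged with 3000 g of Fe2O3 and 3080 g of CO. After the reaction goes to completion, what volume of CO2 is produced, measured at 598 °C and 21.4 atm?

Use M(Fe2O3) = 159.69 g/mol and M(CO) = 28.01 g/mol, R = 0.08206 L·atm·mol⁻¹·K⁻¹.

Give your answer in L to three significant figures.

n(Fe2O3) = 3000 / 159.69 = 18.79 mol
n(CO) = 3080 / 28.01 = 110.0 mol
For 18.79 mol Fe2O3, stoichiometry requires (3/1) × 18.79 = 56.37 mol CO; 110.0 mol is available, so Fe2O3 is limiting.
n(CO2) = (3/1) × 18.79 = 56.37 mol
V(CO2) = nRT/P = 56.37 × 0.08206 × 871.15 / 21.4 = 188.3 L

188 L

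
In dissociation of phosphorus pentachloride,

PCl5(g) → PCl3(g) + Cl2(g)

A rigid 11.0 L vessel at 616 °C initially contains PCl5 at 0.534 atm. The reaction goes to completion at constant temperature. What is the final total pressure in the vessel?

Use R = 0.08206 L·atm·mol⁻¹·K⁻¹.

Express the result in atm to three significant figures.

Rigid vessel, constant T ⇒ P scales with total gas moles (1 → 2).
P_final = (2/1) × 0.534 = 1.068 atm

1.07 atm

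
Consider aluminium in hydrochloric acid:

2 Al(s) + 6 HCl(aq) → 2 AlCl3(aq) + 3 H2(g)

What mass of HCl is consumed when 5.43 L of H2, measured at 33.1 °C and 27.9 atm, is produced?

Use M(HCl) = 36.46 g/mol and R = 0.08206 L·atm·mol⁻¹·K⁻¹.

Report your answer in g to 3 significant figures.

440 g

n(H2) = PV/RT = (27.9 × 5.43) / (0.08206 × 306.25) = 6.028 mol
n(HCl) = (6/3) × 6.028 = 12.06 mol
m(HCl) = 12.06 × 36.46 = 439.7 g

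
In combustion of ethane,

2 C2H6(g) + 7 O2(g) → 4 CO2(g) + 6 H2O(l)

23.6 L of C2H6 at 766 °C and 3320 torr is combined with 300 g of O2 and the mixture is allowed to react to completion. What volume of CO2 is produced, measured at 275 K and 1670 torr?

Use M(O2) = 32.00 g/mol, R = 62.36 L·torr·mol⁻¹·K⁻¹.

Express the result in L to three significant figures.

n(C2H6) = PV/RT = (3320 × 23.6) / (62.36 × 1039.15) = 1.209 mol
n(O2) = 300 / 32.00 = 9.375 mol
For 1.209 mol C2H6, stoichiometry requires (7/2) × 1.209 = 4.232 mol O2; 9.375 mol is available, so C2H6 is limiting.
n(CO2) = (4/2) × 1.209 = 2.418 mol
V(CO2) = nRT/P = 2.418 × 62.36 × 275 / 1670 = 24.83 L

24.8 L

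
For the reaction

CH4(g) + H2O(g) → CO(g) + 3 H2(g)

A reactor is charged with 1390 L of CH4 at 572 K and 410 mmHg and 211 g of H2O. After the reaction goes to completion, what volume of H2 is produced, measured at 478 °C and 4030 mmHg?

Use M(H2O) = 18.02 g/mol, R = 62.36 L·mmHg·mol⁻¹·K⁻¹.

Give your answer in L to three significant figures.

408 L

n(CH4) = PV/RT = (410 × 1390) / (62.36 × 572) = 15.98 mol
n(H2O) = 211 / 18.02 = 11.71 mol
For 15.98 mol CH4, stoichiometry requires (1/1) × 15.98 = 15.98 mol H2O; 11.71 mol is available, so H2O is limiting.
n(H2) = (3/1) × 11.71 = 35.13 mol
V(H2) = nRT/P = 35.13 × 62.36 × 751.15 / 4030 = 408.3 L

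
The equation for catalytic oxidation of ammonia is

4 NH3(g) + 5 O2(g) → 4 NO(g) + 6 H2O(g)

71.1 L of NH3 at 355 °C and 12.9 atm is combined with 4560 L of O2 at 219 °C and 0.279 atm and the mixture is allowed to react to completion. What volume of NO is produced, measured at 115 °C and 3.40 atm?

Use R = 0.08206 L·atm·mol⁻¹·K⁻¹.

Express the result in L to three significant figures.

167 L

n(NH3) = PV/RT = (12.9 × 71.1) / (0.08206 × 628.15) = 17.79 mol
n(O2) = PV/RT = (0.279 × 4560) / (0.08206 × 492.15) = 31.50 mol
For 17.79 mol NH3, stoichiometry requires (5/4) × 17.79 = 22.24 mol O2; 31.50 mol is available, so NH3 is limiting.
n(NO) = (4/4) × 17.79 = 17.79 mol
V(NO) = nRT/P = 17.79 × 0.08206 × 388.15 / 3.40 = 166.7 L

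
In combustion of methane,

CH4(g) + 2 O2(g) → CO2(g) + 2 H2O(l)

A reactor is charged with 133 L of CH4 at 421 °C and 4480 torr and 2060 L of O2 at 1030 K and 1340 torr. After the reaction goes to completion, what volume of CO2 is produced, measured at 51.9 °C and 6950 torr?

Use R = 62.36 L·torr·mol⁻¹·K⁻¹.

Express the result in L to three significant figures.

40.1 L

n(CH4) = PV/RT = (4480 × 133) / (62.36 × 694.15) = 13.76 mol
n(O2) = PV/RT = (1340 × 2060) / (62.36 × 1030) = 42.98 mol
For 13.76 mol CH4, stoichiometry requires (2/1) × 13.76 = 27.52 mol O2; 42.98 mol is available, so CH4 is limiting.
n(CO2) = (1/1) × 13.76 = 13.76 mol
V(CO2) = nRT/P = 13.76 × 62.36 × 325.05 / 6950 = 40.13 L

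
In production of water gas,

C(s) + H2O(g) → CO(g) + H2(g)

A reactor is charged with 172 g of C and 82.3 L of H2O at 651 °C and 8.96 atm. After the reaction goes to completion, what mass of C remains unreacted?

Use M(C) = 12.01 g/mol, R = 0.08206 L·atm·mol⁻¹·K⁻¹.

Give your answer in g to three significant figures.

n(C) = 172 / 12.01 = 14.32 mol
n(H2O) = PV/RT = (8.96 × 82.3) / (0.08206 × 924.15) = 9.724 mol
For 14.32 mol C, stoichiometry requires (1/1) × 14.32 = 14.32 mol H2O; 9.724 mol is available, so H2O is limiting.
n(C) consumed = (1/1) × 9.724 = 9.724 mol; remaining = 14.32 − 9.724 = 4.596 mol
m(C) = 4.596 × 12.01 = 55.20 g

55.2 g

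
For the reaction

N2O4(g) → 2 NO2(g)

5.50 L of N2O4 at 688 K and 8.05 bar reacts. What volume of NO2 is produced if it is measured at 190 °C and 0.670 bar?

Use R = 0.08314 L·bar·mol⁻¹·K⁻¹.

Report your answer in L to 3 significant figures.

89.0 L

n(N2O4) = PV/RT = (8.05 × 5.50) / (0.08314 × 688) = 0.7740 mol
n(NO2) = (2/1) × 0.7740 = 1.548 mol
V = nRT/P = 1.548 × 0.08314 × 463.15 / 0.670 = 88.97 L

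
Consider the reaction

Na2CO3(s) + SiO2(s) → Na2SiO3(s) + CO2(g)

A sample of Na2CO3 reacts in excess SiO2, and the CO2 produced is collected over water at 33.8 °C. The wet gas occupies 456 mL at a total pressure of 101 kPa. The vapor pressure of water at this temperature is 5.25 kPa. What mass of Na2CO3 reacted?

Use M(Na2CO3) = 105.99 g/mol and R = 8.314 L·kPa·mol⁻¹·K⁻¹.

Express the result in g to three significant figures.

P(CO2) = 101 − 5.25 = 95.75 kPa
n(CO2) = PV/RT = (95.75 × 0.4560) / (8.314 × 306.95) = 0.01711 mol
n(Na2CO3) = (1/1) × 0.01711 = 0.01711 mol
m(Na2CO3) = 0.01711 × 105.99 = 1.813 g

1.81 g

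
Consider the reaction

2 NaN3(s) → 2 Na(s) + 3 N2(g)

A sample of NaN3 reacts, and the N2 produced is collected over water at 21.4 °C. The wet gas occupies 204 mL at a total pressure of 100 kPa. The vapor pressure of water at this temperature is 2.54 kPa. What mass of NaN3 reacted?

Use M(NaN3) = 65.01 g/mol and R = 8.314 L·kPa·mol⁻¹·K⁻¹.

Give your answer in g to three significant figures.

0.352 g

P(N2) = 100 − 2.54 = 97.46 kPa
n(N2) = PV/RT = (97.46 × 0.2040) / (8.314 × 294.55) = 0.008119 mol
n(NaN3) = (2/3) × 0.008119 = 0.005413 mol
m(NaN3) = 0.005413 × 65.01 = 0.3519 g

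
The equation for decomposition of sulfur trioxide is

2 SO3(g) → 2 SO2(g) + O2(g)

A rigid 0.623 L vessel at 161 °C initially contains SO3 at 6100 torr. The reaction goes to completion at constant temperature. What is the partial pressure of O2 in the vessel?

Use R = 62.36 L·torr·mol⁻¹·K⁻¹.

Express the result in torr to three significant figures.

3050 torr

n(SO3)₀ = PV/RT = (6100 × 0.623) / (62.36 × 434.15) = 0.1404 mol
n(O2) = (1/2) × 0.1404 = 0.07020 mol
P(O2) = nRT/V = 0.07020 × 62.36 × 434.15 / 0.623 = 3051 torr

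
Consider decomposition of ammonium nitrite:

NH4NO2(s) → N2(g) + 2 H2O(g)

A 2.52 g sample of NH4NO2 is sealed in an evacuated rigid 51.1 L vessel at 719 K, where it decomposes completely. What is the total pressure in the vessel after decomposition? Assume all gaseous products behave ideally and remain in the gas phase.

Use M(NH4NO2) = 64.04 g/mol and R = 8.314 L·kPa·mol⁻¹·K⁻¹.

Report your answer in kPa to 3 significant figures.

13.8 kPa

n(NH4NO2) = 2.52 / 64.04 = 0.03935 mol
n(gas produced) = (3/1) × 0.03935 = 0.1181 mol
P = nRT/V = 0.1181 × 8.314 × 719 / 51.1 = 13.82 kPa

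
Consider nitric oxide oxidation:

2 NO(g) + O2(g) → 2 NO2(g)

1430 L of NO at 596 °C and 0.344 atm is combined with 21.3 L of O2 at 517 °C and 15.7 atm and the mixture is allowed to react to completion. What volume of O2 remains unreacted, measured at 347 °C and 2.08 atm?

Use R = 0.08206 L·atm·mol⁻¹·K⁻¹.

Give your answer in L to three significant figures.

n(NO) = PV/RT = (0.344 × 1430) / (0.08206 × 869.15) = 6.897 mol
n(O2) = PV/RT = (15.7 × 21.3) / (0.08206 × 790.15) = 5.157 mol
For 6.897 mol NO, stoichiometry requires (1/2) × 6.897 = 3.449 mol O2; 5.157 mol is available, so NO is limiting.
n(O2) consumed = (1/2) × 6.897 = 3.449 mol; remaining = 5.157 − 3.449 = 1.708 mol
V(O2) = nRT/P = 1.708 × 0.08206 × 620.15 / 2.08 = 41.79 L

41.8 L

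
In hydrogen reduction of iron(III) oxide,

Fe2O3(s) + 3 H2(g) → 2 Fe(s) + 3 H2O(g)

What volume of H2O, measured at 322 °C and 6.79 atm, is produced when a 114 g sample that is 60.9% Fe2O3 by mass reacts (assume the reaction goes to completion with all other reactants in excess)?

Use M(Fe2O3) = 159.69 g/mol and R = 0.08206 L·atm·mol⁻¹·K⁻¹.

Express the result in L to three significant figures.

9.38 L

mass of Fe2O3 = 114 × 60.9/100 = 69.43 g
n(Fe2O3) = 69.43 / 159.69 = 0.4348 mol
n(H2O) = (3/1) × 0.4348 = 1.304 mol
V = nRT/P = 1.304 × 0.08206 × 595.15 / 6.79 = 9.379 L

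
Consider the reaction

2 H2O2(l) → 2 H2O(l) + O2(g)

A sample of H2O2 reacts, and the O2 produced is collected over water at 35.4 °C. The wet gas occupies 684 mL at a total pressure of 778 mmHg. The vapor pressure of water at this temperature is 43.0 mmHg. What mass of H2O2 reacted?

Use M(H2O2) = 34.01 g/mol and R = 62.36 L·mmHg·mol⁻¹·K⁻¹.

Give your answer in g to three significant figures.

P(O2) = 778 − 43.0 = 735.0 mmHg
n(O2) = PV/RT = (735.0 × 0.6840) / (62.36 × 308.55) = 0.02613 mol
n(H2O2) = (2/1) × 0.02613 = 0.05226 mol
m(H2O2) = 0.05226 × 34.01 = 1.777 g

1.78 g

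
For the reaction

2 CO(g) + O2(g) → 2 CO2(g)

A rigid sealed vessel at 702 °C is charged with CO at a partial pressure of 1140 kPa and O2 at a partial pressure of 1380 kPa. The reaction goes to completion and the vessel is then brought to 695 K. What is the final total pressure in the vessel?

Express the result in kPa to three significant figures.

At constant V, partial pressures at 702 °C are proportional to moles, so apply stoichiometry directly to pressures.
P(O2) required for 1140 kPa of CO = (1/2) × 1140 = 570.0 kPa; available 1380 kPa, so CO is limiting.
P(O2) remaining = 1380 − (1/2) × 1140 = 810.0 kPa
P(gaseous products) = (2)/2 × 1140 = 1140 kPa
P_total at 702 °C = 810.0 + 1140 = 1950 kPa
Scaling to 695 K: P = 1950 × 695/975.15 = 1390 kPa

1390 kPa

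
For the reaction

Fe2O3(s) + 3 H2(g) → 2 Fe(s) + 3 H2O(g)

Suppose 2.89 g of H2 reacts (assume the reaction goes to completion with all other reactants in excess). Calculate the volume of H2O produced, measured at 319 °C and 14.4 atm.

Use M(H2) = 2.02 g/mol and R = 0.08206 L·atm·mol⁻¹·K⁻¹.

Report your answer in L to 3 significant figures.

4.83 L

n(H2) = 2.890 / 2.02 = 1.431 mol
n(H2O) = (3/3) × 1.431 = 1.431 mol
V = nRT/P = 1.431 × 0.08206 × 592.15 / 14.4 = 4.829 L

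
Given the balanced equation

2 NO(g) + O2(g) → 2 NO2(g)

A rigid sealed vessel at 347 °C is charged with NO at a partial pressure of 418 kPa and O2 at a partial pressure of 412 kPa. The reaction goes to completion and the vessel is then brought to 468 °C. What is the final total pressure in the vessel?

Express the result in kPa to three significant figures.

742 kPa

Because the vessel is rigid and T is held at 347 °C, work the stoichiometry in partial pressures (P_i = n_iRT/V).
P(O2) required for 418 kPa of NO = (1/2) × 418 = 209.0 kPa; available 412 kPa, so NO is limiting.
P(O2) remaining = 412 − (1/2) × 418 = 203.0 kPa
P(gaseous products) = (2)/2 × 418 = 418.0 kPa
P_total at 347 °C = 203.0 + 418.0 = 621.0 kPa
Scaling to 468 °C: P = 621.0 × 741.15/620.15 = 742.2 kPa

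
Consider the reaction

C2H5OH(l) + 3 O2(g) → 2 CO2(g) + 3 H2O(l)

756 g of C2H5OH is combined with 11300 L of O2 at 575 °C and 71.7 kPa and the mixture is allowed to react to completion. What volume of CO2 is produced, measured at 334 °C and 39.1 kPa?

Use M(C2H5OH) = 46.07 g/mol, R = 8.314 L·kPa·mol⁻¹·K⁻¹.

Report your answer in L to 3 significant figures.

4240 L

n(C2H5OH) = 756 / 46.07 = 16.41 mol
n(O2) = PV/RT = (71.7 × 11300) / (8.314 × 848.15) = 114.9 mol
For 16.41 mol C2H5OH, stoichiometry requires (3/1) × 16.41 = 49.23 mol O2; 114.9 mol is available, so C2H5OH is limiting.
n(CO2) = (2/1) × 16.41 = 32.82 mol
V(CO2) = nRT/P = 32.82 × 8.314 × 607.15 / 39.1 = 4237 L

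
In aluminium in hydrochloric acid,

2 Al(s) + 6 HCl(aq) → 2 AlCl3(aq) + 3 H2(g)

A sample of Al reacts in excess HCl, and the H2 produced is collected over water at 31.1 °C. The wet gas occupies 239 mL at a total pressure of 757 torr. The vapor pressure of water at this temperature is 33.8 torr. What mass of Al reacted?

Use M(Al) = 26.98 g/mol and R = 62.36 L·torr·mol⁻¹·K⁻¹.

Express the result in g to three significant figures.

P(H2) = 757 − 33.8 = 723.2 torr
n(H2) = PV/RT = (723.2 × 0.2390) / (62.36 × 304.25) = 0.009110 mol
n(Al) = (2/3) × 0.009110 = 0.006073 mol
m(Al) = 0.006073 × 26.98 = 0.1638 g

0.164 g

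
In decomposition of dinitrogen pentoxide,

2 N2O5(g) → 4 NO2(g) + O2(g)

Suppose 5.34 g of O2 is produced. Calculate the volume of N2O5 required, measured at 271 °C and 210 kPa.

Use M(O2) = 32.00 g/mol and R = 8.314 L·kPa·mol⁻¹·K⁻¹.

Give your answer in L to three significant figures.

7.19 L

n(O2) = 5.340 / 32.00 = 0.1669 mol
n(N2O5) = (2/1) × 0.1669 = 0.3338 mol
V = nRT/P = 0.3338 × 8.314 × 544.15 / 210 = 7.191 L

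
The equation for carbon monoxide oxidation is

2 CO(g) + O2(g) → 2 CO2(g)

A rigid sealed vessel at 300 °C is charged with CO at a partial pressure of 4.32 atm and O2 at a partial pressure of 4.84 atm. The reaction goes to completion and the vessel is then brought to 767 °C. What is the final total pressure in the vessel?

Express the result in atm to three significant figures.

12.7 atm

Because the vessel is rigid and T is held at 300 °C, work the stoichiometry in partial pressures (P_i = n_iRT/V).
P(O2) required for 4.32 atm of CO = (1/2) × 4.32 = 2.160 atm; available 4.84 atm, so CO is limiting.
P(O2) remaining = 4.84 − (1/2) × 4.32 = 2.680 atm
P(gaseous products) = (2)/2 × 4.32 = 4.320 atm
P_total at 300 °C = 2.680 + 4.320 = 7.000 atm
Scaling to 767 °C: P = 7.000 × 1040.15/573.15 = 12.70 atm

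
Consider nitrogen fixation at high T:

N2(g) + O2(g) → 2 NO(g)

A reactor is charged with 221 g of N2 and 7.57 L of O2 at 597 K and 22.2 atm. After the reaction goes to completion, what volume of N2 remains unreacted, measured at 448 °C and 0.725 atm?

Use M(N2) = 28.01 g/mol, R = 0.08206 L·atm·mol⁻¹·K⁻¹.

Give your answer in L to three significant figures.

364 L

n(N2) = 221 / 28.01 = 7.890 mol
n(O2) = PV/RT = (22.2 × 7.57) / (0.08206 × 597) = 3.430 mol
For 7.890 mol N2, stoichiometry requires (1/1) × 7.890 = 7.890 mol O2; 3.430 mol is available, so O2 is limiting.
n(N2) consumed = (1/1) × 3.430 = 3.430 mol; remaining = 7.890 − 3.430 = 4.460 mol
V(N2) = nRT/P = 4.460 × 0.08206 × 721.15 / 0.725 = 364.0 L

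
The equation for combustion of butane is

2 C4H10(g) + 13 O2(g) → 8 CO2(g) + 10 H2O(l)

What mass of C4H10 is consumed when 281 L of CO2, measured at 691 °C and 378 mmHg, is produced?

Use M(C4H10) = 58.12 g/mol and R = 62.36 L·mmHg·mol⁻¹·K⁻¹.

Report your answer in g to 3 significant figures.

25.7 g

n(CO2) = PV/RT = (378 × 281) / (62.36 × 964.15) = 1.767 mol
n(C4H10) = (2/8) × 1.767 = 0.4417 mol
m(C4H10) = 0.4417 × 58.12 = 25.67 g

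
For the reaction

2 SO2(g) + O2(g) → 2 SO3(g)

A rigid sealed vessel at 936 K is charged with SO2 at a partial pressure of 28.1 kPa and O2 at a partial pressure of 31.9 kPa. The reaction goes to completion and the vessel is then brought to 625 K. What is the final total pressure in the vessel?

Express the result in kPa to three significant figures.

30.7 kPa

With V and T fixed, P_i ∝ n_i, so the mole ratios apply directly to partial pressures at 936 K.
P(O2) required for 28.1 kPa of SO2 = (1/2) × 28.1 = 14.05 kPa; available 31.9 kPa, so SO2 is limiting.
P(O2) remaining = 31.9 − (1/2) × 28.1 = 17.85 kPa
P(gaseous products) = (2)/2 × 28.1 = 28.10 kPa
P_total at 936 K = 17.85 + 28.10 = 45.95 kPa
Scaling to 625 K: P = 45.95 × 625/936 = 30.68 kPa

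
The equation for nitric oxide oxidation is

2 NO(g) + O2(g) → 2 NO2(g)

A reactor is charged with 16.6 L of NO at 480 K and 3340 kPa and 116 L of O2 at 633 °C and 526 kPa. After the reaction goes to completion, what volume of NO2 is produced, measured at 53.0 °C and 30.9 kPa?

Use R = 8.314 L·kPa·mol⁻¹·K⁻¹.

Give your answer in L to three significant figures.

1220 L

n(NO) = PV/RT = (3340 × 16.6) / (8.314 × 480) = 13.89 mol
n(O2) = PV/RT = (526 × 116) / (8.314 × 906.15) = 8.099 mol
For 13.89 mol NO, stoichiometry requires (1/2) × 13.89 = 6.945 mol O2; 8.099 mol is available, so NO is limiting.
n(NO2) = (2/2) × 13.89 = 13.89 mol
V(NO2) = nRT/P = 13.89 × 8.314 × 326.15 / 30.9 = 1219 L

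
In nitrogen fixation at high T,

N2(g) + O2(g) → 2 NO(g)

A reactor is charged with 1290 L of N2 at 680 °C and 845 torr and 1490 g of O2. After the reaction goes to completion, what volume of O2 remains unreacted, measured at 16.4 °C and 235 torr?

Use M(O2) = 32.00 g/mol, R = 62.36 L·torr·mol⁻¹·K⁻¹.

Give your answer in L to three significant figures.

2170 L

n(N2) = PV/RT = (845 × 1290) / (62.36 × 953.15) = 18.34 mol
n(O2) = 1490 / 32.00 = 46.56 mol
For 18.34 mol N2, stoichiometry requires (1/1) × 18.34 = 18.34 mol O2; 46.56 mol is available, so N2 is limiting.
n(O2) consumed = (1/1) × 18.34 = 18.34 mol; remaining = 46.56 − 18.34 = 28.22 mol
V(O2) = nRT/P = 28.22 × 62.36 × 289.55 / 235 = 2168 L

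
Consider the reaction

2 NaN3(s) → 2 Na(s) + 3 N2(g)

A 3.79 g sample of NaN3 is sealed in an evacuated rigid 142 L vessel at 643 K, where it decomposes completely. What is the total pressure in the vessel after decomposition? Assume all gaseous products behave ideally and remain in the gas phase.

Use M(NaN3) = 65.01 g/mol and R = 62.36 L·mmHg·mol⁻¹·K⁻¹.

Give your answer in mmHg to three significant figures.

n(NaN3) = 3.79 / 65.01 = 0.05830 mol
n(gas produced) = (3/2) × 0.05830 = 0.08745 mol
P = nRT/V = 0.08745 × 62.36 × 643 / 142 = 24.69 mmHg

24.7 mmHg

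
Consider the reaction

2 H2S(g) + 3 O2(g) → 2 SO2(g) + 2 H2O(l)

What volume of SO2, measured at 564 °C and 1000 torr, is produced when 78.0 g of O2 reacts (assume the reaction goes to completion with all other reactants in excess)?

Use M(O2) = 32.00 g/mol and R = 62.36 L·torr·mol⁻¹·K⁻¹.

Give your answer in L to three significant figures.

n(O2) = 78.00 / 32.00 = 2.438 mol
n(SO2) = (2/3) × 2.438 = 1.625 mol
V = nRT/P = 1.625 × 62.36 × 837.15 / 1000 = 84.83 L

84.8 L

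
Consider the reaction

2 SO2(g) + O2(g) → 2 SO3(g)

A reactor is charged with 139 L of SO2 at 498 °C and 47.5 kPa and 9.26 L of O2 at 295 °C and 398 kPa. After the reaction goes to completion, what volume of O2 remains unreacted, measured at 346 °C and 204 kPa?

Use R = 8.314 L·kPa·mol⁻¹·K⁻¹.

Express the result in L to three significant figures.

n(SO2) = PV/RT = (47.5 × 139) / (8.314 × 771.15) = 1.030 mol
n(O2) = PV/RT = (398 × 9.26) / (8.314 × 568.15) = 0.7802 mol
For 1.030 mol SO2, stoichiometry requires (1/2) × 1.030 = 0.5150 mol O2; 0.7802 mol is available, so SO2 is limiting.
n(O2) consumed = (1/2) × 1.030 = 0.5150 mol; remaining = 0.7802 − 0.5150 = 0.2652 mol
V(O2) = nRT/P = 0.2652 × 8.314 × 619.15 / 204 = 6.692 L

6.69 L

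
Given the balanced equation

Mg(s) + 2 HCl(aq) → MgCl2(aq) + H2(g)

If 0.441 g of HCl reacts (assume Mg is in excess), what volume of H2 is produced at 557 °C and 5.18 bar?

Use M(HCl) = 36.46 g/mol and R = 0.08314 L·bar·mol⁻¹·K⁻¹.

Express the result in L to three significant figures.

n(HCl) = 0.4410 / 36.46 = 0.01210 mol
n(H2) = (1/2) × 0.01210 = 0.006050 mol
V = nRT/P = 0.006050 × 0.08314 × 830.15 / 5.18 = 0.08061 L

0.0806 L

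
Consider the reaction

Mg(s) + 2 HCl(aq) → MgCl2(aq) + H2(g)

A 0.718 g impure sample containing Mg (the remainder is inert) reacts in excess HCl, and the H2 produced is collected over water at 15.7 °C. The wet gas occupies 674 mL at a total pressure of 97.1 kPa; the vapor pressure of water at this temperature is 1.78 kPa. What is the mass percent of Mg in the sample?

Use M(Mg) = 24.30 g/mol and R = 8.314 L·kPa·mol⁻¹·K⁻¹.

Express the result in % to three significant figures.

P(H2) = 97.1 − 1.78 = 95.32 kPa
n(H2) = PV/RT = (95.32 × 0.6740) / (8.314 × 288.85) = 0.02675 mol
n(Mg) = (1/1) × 0.02675 = 0.02675 mol
m(Mg) = 0.02675 × 24.30 = 0.6500 g
%Mg = 0.6500 / 0.718 × 100 = 90.53%

90.5 %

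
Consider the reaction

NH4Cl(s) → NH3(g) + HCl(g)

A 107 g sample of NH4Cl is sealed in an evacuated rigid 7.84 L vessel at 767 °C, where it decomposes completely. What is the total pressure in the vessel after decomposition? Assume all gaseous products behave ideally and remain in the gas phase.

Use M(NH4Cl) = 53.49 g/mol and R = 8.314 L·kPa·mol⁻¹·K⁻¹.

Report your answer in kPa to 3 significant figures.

4410 kPa

n(NH4Cl) = 107 / 53.49 = 2.000 mol
n(gas produced) = (2/1) × 2.000 = 4.000 mol
P = nRT/V = 4.000 × 8.314 × 1040.15 / 7.84 = 4412 kPa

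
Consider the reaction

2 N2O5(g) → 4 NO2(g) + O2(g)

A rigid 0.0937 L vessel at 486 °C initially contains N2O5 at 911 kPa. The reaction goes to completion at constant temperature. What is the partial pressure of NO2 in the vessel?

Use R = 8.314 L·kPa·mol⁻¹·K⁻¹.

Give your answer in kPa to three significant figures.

1820 kPa

n(N2O5)₀ = PV/RT = (911 × 0.0937) / (8.314 × 759.15) = 0.01352 mol
n(NO2) = (4/2) × 0.01352 = 0.02704 mol
P(NO2) = nRT/V = 0.02704 × 8.314 × 759.15 / 0.0937 = 1821 kPa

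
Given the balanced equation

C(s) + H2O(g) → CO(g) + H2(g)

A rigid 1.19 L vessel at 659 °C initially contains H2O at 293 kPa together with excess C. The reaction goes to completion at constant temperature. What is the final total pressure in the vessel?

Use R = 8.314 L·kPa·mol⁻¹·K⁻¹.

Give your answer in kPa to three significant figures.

At constant T and V, P ∝ n(gas): 1 mol gas → 2 mol gas.
P_final = (2/1) × 293 = 586.0 kPa

586 kPa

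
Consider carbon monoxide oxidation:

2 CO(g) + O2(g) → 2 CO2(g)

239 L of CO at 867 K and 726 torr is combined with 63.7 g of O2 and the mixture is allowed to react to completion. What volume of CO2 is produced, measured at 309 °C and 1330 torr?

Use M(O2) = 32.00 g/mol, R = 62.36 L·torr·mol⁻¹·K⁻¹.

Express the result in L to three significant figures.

87.6 L

n(CO) = PV/RT = (726 × 239) / (62.36 × 867) = 3.209 mol
n(O2) = 63.7 / 32.00 = 1.991 mol
For 3.209 mol CO, stoichiometry requires (1/2) × 3.209 = 1.605 mol O2; 1.991 mol is available, so CO is limiting.
n(CO2) = (2/2) × 3.209 = 3.209 mol
V(CO2) = nRT/P = 3.209 × 62.36 × 582.15 / 1330 = 87.59 L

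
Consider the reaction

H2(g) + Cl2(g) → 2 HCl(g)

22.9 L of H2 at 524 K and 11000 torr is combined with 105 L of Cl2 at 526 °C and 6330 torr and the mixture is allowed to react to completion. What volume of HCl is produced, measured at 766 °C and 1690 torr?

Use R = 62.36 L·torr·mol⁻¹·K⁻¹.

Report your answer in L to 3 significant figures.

n(H2) = PV/RT = (11000 × 22.9) / (62.36 × 524) = 7.709 mol
n(Cl2) = PV/RT = (6330 × 105) / (62.36 × 799.15) = 13.34 mol
For 7.709 mol H2, stoichiometry requires (1/1) × 7.709 = 7.709 mol Cl2; 13.34 mol is available, so H2 is limiting.
n(HCl) = (2/1) × 7.709 = 15.42 mol
V(HCl) = nRT/P = 15.42 × 62.36 × 1039.15 / 1690 = 591.3 L

591 L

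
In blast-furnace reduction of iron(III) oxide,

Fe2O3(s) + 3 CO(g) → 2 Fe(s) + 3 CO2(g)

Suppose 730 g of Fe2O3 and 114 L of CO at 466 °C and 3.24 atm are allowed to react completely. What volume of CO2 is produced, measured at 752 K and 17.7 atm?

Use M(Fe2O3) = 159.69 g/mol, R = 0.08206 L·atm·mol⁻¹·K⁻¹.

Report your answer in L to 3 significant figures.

21.2 L

n(Fe2O3) = 730 / 159.69 = 4.571 mol
n(CO) = PV/RT = (3.24 × 114) / (0.08206 × 739.15) = 6.090 mol
For 4.571 mol Fe2O3, stoichiometry requires (3/1) × 4.571 = 13.71 mol CO; 6.090 mol is available, so CO is limiting.
n(CO2) = (3/3) × 6.090 = 6.090 mol
V(CO2) = nRT/P = 6.090 × 0.08206 × 752 / 17.7 = 21.23 L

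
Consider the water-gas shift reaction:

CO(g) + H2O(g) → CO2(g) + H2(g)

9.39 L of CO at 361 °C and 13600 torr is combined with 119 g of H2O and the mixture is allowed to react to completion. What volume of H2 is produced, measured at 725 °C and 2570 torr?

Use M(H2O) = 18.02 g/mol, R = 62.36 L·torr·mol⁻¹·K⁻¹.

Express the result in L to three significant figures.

78.2 L

n(CO) = PV/RT = (13600 × 9.39) / (62.36 × 634.15) = 3.229 mol
n(H2O) = 119 / 18.02 = 6.604 mol
For 3.229 mol CO, stoichiometry requires (1/1) × 3.229 = 3.229 mol H2O; 6.604 mol is available, so CO is limiting.
n(H2) = (1/1) × 3.229 = 3.229 mol
V(H2) = nRT/P = 3.229 × 62.36 × 998.15 / 2570 = 78.21 L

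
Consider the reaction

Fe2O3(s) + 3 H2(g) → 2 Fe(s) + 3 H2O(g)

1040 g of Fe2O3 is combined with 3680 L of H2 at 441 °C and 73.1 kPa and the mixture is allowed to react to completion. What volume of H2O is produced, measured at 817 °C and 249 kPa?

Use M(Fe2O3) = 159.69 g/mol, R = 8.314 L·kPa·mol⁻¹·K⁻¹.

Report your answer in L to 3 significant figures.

711 L

n(Fe2O3) = 1040 / 159.69 = 6.513 mol
n(H2) = PV/RT = (73.1 × 3680) / (8.314 × 714.15) = 45.31 mol
For 6.513 mol Fe2O3, stoichiometry requires (3/1) × 6.513 = 19.54 mol H2; 45.31 mol is available, so Fe2O3 is limiting.
n(H2O) = (3/1) × 6.513 = 19.54 mol
V(H2O) = nRT/P = 19.54 × 8.314 × 1090.15 / 249 = 711.2 L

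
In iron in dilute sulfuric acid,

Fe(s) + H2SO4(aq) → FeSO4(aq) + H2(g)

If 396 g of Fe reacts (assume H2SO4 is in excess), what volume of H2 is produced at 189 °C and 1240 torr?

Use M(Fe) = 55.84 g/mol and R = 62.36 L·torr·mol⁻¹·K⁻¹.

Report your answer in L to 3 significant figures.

165 L

n(Fe) = 396.0 / 55.84 = 7.092 mol
n(H2) = (1/1) × 7.092 = 7.092 mol
V = nRT/P = 7.092 × 62.36 × 462.15 / 1240 = 164.8 L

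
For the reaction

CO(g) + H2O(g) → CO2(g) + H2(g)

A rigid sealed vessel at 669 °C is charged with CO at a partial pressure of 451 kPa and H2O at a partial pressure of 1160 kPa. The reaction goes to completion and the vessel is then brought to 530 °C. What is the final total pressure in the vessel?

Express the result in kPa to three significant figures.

With V and T fixed, P_i ∝ n_i, so the mole ratios apply directly to partial pressures at 669 °C.
P(H2O) required for 451 kPa of CO = (1/1) × 451 = 451.0 kPa; available 1160 kPa, so CO is limiting.
P(H2O) remaining = 1160 − (1/1) × 451 = 709.0 kPa
P(gaseous products) = (1+1)/1 × 451 = 902.0 kPa
P_total at 669 °C = 709.0 + 902.0 = 1611 kPa
Scaling to 530 °C: P = 1611 × 803.15/942.15 = 1373 kPa

1370 kPa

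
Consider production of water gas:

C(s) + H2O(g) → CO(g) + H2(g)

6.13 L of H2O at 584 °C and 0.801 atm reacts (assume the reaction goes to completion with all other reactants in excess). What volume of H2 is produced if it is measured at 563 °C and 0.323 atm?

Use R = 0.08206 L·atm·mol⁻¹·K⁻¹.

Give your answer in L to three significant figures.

14.8 L

n(H2O) = PV/RT = (0.801 × 6.13) / (0.08206 × 857.15) = 0.06981 mol
n(H2) = (1/1) × 0.06981 = 0.06981 mol
V = nRT/P = 0.06981 × 0.08206 × 836.15 / 0.323 = 14.83 L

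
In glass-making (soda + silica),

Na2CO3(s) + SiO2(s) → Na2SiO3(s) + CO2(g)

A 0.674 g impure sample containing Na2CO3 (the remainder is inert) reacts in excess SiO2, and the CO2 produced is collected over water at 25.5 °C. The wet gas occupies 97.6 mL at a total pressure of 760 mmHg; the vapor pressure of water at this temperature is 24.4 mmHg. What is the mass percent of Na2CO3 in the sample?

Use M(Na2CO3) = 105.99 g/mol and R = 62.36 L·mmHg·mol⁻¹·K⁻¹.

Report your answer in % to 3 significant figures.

60.6 %

P(CO2) = 760 − 24.4 = 735.6 mmHg
n(CO2) = PV/RT = (735.6 × 0.09760) / (62.36 × 298.65) = 0.003855 mol
n(Na2CO3) = (1/1) × 0.003855 = 0.003855 mol
m(Na2CO3) = 0.003855 × 105.99 = 0.4086 g
%Na2CO3 = 0.4086 / 0.674 × 100 = 60.62%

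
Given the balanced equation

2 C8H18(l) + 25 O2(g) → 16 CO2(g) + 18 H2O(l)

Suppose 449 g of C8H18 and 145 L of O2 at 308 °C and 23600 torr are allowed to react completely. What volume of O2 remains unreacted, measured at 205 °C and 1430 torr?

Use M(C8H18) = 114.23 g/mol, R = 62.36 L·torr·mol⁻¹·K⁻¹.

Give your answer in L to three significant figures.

944 L

n(C8H18) = 449 / 114.23 = 3.931 mol
n(O2) = PV/RT = (23600 × 145) / (62.36 × 581.15) = 94.42 mol
For 3.931 mol C8H18, stoichiometry requires (25/2) × 3.931 = 49.14 mol O2; 94.42 mol is available, so C8H18 is limiting.
n(O2) consumed = (25/2) × 3.931 = 49.14 mol; remaining = 94.42 − 49.14 = 45.28 mol
V(O2) = nRT/P = 45.28 × 62.36 × 478.15 / 1430 = 944.1 L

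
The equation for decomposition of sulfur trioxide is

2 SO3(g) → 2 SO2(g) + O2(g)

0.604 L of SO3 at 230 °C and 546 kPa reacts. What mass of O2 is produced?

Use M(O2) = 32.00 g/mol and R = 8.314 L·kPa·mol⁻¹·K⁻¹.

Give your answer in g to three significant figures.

n(SO3) = PV/RT = (546 × 0.604) / (8.314 × 503.15) = 0.07884 mol
n(O2) = (1/2) × 0.07884 = 0.03942 mol
m(O2) = 0.03942 × 32.00 = 1.261 g

1.26 g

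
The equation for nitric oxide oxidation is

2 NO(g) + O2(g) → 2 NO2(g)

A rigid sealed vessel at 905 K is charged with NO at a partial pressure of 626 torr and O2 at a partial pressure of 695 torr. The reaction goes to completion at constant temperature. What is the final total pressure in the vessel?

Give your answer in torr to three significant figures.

At constant V, partial pressures at 905 K are proportional to moles, so apply stoichiometry directly to pressures.
P(O2) required for 626 torr of NO = (1/2) × 626 = 313.0 torr; available 695 torr, so NO is limiting.
P(O2) remaining = 695 − (1/2) × 626 = 382.0 torr
P(gaseous products) = (2)/2 × 626 = 626.0 torr
P_total at 905 K = 382.0 + 626.0 = 1008 torr

1010 torr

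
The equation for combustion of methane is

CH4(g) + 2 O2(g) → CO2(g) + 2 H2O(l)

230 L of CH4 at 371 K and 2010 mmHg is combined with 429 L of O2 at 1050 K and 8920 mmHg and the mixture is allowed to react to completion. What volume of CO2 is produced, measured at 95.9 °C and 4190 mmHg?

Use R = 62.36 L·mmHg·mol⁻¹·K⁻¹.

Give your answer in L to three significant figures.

n(CH4) = PV/RT = (2010 × 230) / (62.36 × 371) = 19.98 mol
n(O2) = PV/RT = (8920 × 429) / (62.36 × 1050) = 58.44 mol
For 19.98 mol CH4, stoichiometry requires (2/1) × 19.98 = 39.96 mol O2; 58.44 mol is available, so CH4 is limiting.
n(CO2) = (1/1) × 19.98 = 19.98 mol
V(CO2) = nRT/P = 19.98 × 62.36 × 369.05 / 4190 = 109.7 L

110 L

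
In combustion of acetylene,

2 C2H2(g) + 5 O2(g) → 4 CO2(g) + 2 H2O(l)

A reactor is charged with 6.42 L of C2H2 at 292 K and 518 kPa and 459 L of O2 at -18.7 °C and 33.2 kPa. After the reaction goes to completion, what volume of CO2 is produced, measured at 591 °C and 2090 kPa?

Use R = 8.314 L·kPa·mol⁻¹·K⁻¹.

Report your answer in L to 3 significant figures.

9.42 L

n(C2H2) = PV/RT = (518 × 6.42) / (8.314 × 292) = 1.370 mol
n(O2) = PV/RT = (33.2 × 459) / (8.314 × 254.45) = 7.203 mol
For 1.370 mol C2H2, stoichiometry requires (5/2) × 1.370 = 3.425 mol O2; 7.203 mol is available, so C2H2 is limiting.
n(CO2) = (4/2) × 1.370 = 2.740 mol
V(CO2) = nRT/P = 2.740 × 8.314 × 864.15 / 2090 = 9.419 L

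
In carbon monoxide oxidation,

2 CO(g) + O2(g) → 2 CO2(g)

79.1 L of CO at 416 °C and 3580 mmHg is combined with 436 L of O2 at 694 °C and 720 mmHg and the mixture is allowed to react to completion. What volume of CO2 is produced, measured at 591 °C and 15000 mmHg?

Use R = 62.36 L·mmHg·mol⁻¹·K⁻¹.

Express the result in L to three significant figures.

23.7 L

n(CO) = PV/RT = (3580 × 79.1) / (62.36 × 689.15) = 6.589 mol
n(O2) = PV/RT = (720 × 436) / (62.36 × 967.15) = 5.205 mol
For 6.589 mol CO, stoichiometry requires (1/2) × 6.589 = 3.295 mol O2; 5.205 mol is available, so CO is limiting.
n(CO2) = (2/2) × 6.589 = 6.589 mol
V(CO2) = nRT/P = 6.589 × 62.36 × 864.15 / 15000 = 23.67 L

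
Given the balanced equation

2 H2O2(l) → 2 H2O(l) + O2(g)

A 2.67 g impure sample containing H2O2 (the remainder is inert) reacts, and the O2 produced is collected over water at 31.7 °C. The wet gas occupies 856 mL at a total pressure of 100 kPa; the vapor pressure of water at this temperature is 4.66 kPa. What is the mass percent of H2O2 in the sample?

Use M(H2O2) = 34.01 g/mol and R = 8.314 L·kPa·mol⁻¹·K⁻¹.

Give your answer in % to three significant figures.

P(O2) = 100 − 4.66 = 95.34 kPa
n(O2) = PV/RT = (95.34 × 0.8560) / (8.314 × 304.85) = 0.03220 mol
n(H2O2) = (2/1) × 0.03220 = 0.06440 mol
m(H2O2) = 0.06440 × 34.01 = 2.190 g
%H2O2 = 2.190 / 2.67 × 100 = 82.02%

82.0 %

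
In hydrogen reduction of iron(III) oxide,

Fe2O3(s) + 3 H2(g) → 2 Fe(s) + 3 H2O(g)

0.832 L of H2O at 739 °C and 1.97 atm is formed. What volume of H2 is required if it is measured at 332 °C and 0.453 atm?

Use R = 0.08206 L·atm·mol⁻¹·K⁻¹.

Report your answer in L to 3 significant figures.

n(H2O) = PV/RT = (1.97 × 0.832) / (0.08206 × 1012.15) = 0.01973 mol
n(H2) = (3/3) × 0.01973 = 0.01973 mol
V = nRT/P = 0.01973 × 0.08206 × 605.15 / 0.453 = 2.163 L

2.16 L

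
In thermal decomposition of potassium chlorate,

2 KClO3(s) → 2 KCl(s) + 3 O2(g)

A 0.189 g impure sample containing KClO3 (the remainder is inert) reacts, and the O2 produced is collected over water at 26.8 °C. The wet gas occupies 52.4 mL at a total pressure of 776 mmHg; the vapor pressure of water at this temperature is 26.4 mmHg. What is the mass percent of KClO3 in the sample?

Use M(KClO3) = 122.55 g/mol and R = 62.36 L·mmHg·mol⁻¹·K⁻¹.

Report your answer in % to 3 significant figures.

P(O2) = 776 − 26.4 = 749.6 mmHg
n(O2) = PV/RT = (749.6 × 0.05240) / (62.36 × 299.95) = 0.002100 mol
n(KClO3) = (2/3) × 0.002100 = 0.001400 mol
m(KClO3) = 0.001400 × 122.55 = 0.1716 g
%KClO3 = 0.1716 / 0.189 × 100 = 90.79%

90.8 %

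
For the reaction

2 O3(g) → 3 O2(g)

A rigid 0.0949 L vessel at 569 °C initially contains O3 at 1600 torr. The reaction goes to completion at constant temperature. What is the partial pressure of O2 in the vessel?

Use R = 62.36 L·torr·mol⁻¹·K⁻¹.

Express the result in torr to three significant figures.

2400 torr

n(O3)₀ = PV/RT = (1600 × 0.0949) / (62.36 × 842.15) = 0.002891 mol
n(O2) = (3/2) × 0.002891 = 0.004337 mol
P(O2) = nRT/V = 0.004337 × 62.36 × 842.15 / 0.0949 = 2400 torr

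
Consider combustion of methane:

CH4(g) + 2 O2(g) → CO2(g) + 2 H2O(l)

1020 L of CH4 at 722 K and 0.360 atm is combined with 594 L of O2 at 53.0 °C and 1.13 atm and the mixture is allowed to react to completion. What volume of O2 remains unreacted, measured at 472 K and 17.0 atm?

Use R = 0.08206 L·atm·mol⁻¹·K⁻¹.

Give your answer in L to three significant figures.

n(CH4) = PV/RT = (0.360 × 1020) / (0.08206 × 722) = 6.198 mol
n(O2) = PV/RT = (1.13 × 594) / (0.08206 × 326.15) = 25.08 mol
For 6.198 mol CH4, stoichiometry requires (2/1) × 6.198 = 12.40 mol O2; 25.08 mol is available, so CH4 is limiting.
n(O2) consumed = (2/1) × 6.198 = 12.40 mol; remaining = 25.08 − 12.40 = 12.68 mol
V(O2) = nRT/P = 12.68 × 0.08206 × 472 / 17.0 = 28.89 L

28.9 L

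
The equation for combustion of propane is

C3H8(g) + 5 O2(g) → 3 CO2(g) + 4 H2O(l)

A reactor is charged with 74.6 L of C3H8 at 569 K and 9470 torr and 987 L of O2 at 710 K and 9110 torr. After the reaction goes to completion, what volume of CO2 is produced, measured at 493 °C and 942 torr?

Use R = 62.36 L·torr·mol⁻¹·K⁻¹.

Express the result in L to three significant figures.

3030 L

n(C3H8) = PV/RT = (9470 × 74.6) / (62.36 × 569) = 19.91 mol
n(O2) = PV/RT = (9110 × 987) / (62.36 × 710) = 203.1 mol
For 19.91 mol C3H8, stoichiometry requires (5/1) × 19.91 = 99.55 mol O2; 203.1 mol is available, so C3H8 is limiting.
n(CO2) = (3/1) × 19.91 = 59.73 mol
V(CO2) = nRT/P = 59.73 × 62.36 × 766.15 / 942 = 3029 L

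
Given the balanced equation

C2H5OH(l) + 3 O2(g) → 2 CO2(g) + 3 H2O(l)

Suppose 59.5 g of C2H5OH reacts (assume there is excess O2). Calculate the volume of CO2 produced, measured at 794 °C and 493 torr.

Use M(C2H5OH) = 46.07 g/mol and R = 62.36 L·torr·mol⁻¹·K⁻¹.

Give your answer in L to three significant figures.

n(C2H5OH) = 59.50 / 46.07 = 1.292 mol
n(CO2) = (2/1) × 1.292 = 2.584 mol
V = nRT/P = 2.584 × 62.36 × 1067.15 / 493 = 348.8 L

349 L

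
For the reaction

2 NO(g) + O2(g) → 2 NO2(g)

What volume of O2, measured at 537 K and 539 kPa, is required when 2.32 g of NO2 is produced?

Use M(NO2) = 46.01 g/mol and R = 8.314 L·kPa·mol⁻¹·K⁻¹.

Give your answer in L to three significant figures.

0.209 L

n(NO2) = 2.320 / 46.01 = 0.05042 mol
n(O2) = (1/2) × 0.05042 = 0.02521 mol
V = nRT/P = 0.02521 × 8.314 × 537 / 539 = 0.2088 L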